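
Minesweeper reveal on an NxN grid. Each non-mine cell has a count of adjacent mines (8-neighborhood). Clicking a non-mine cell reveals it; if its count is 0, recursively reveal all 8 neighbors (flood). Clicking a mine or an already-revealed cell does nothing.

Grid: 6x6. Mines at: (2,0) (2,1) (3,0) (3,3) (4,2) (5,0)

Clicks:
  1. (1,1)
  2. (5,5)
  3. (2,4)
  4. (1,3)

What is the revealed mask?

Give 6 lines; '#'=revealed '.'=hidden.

Answer: ######
######
..####
....##
...###
...###

Derivation:
Click 1 (1,1) count=2: revealed 1 new [(1,1)] -> total=1
Click 2 (5,5) count=0: revealed 23 new [(0,0) (0,1) (0,2) (0,3) (0,4) (0,5) (1,0) (1,2) (1,3) (1,4) (1,5) (2,2) (2,3) (2,4) (2,5) (3,4) (3,5) (4,3) (4,4) (4,5) (5,3) (5,4) (5,5)] -> total=24
Click 3 (2,4) count=1: revealed 0 new [(none)] -> total=24
Click 4 (1,3) count=0: revealed 0 new [(none)] -> total=24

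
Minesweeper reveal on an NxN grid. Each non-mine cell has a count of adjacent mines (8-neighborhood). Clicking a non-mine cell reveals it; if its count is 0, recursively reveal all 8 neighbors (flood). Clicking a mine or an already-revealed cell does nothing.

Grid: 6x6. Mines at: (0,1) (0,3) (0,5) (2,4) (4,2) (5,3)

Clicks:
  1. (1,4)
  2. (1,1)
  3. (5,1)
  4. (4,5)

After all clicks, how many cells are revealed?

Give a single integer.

Click 1 (1,4) count=3: revealed 1 new [(1,4)] -> total=1
Click 2 (1,1) count=1: revealed 1 new [(1,1)] -> total=2
Click 3 (5,1) count=1: revealed 1 new [(5,1)] -> total=3
Click 4 (4,5) count=0: revealed 6 new [(3,4) (3,5) (4,4) (4,5) (5,4) (5,5)] -> total=9

Answer: 9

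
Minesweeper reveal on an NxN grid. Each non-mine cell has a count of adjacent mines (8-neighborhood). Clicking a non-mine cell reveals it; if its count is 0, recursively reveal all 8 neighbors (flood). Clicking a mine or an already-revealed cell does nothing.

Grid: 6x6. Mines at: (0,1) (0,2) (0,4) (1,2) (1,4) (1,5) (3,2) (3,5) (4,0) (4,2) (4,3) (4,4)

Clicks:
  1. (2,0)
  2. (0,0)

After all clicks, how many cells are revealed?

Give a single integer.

Answer: 7

Derivation:
Click 1 (2,0) count=0: revealed 6 new [(1,0) (1,1) (2,0) (2,1) (3,0) (3,1)] -> total=6
Click 2 (0,0) count=1: revealed 1 new [(0,0)] -> total=7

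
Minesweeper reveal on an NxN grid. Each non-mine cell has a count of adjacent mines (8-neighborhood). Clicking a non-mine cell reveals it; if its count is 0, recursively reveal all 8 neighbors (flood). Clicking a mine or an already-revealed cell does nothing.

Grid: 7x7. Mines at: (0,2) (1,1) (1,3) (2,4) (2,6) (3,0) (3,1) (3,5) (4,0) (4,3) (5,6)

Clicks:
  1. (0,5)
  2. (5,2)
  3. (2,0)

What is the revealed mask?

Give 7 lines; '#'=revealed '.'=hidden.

Click 1 (0,5) count=0: revealed 6 new [(0,4) (0,5) (0,6) (1,4) (1,5) (1,6)] -> total=6
Click 2 (5,2) count=1: revealed 1 new [(5,2)] -> total=7
Click 3 (2,0) count=3: revealed 1 new [(2,0)] -> total=8

Answer: ....###
....###
#......
.......
.......
..#....
.......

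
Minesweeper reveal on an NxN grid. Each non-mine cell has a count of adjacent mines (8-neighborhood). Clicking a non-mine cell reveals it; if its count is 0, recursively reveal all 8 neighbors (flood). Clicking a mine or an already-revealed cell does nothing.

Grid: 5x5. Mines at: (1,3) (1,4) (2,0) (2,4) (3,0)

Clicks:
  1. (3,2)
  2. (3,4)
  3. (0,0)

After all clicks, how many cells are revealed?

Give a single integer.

Answer: 17

Derivation:
Click 1 (3,2) count=0: revealed 11 new [(2,1) (2,2) (2,3) (3,1) (3,2) (3,3) (3,4) (4,1) (4,2) (4,3) (4,4)] -> total=11
Click 2 (3,4) count=1: revealed 0 new [(none)] -> total=11
Click 3 (0,0) count=0: revealed 6 new [(0,0) (0,1) (0,2) (1,0) (1,1) (1,2)] -> total=17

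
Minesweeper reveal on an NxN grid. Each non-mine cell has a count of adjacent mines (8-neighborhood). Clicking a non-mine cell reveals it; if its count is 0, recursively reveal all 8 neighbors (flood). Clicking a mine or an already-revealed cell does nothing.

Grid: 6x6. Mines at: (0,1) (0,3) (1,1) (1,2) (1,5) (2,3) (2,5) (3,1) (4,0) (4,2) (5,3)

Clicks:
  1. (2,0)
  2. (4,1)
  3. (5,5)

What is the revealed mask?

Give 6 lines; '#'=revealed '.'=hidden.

Answer: ......
......
#.....
....##
.#..##
....##

Derivation:
Click 1 (2,0) count=2: revealed 1 new [(2,0)] -> total=1
Click 2 (4,1) count=3: revealed 1 new [(4,1)] -> total=2
Click 3 (5,5) count=0: revealed 6 new [(3,4) (3,5) (4,4) (4,5) (5,4) (5,5)] -> total=8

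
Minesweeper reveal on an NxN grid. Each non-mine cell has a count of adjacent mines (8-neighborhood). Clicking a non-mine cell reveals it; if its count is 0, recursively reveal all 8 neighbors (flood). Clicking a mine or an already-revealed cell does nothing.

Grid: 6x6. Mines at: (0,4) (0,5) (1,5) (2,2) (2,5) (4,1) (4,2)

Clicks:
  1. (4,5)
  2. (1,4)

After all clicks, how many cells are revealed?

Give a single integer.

Click 1 (4,5) count=0: revealed 9 new [(3,3) (3,4) (3,5) (4,3) (4,4) (4,5) (5,3) (5,4) (5,5)] -> total=9
Click 2 (1,4) count=4: revealed 1 new [(1,4)] -> total=10

Answer: 10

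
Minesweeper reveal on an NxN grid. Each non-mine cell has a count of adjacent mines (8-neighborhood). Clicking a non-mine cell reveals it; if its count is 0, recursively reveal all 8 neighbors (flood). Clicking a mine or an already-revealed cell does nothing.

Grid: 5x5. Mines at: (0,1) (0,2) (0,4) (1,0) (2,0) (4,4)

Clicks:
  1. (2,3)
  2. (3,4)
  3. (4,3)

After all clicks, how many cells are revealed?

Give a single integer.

Click 1 (2,3) count=0: revealed 17 new [(1,1) (1,2) (1,3) (1,4) (2,1) (2,2) (2,3) (2,4) (3,0) (3,1) (3,2) (3,3) (3,4) (4,0) (4,1) (4,2) (4,3)] -> total=17
Click 2 (3,4) count=1: revealed 0 new [(none)] -> total=17
Click 3 (4,3) count=1: revealed 0 new [(none)] -> total=17

Answer: 17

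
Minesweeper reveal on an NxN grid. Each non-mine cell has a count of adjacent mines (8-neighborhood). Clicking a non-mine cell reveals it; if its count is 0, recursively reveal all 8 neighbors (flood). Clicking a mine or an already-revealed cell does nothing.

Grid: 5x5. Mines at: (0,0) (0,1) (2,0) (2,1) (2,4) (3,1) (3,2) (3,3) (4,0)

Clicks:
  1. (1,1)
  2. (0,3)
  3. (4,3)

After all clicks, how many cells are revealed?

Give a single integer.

Answer: 8

Derivation:
Click 1 (1,1) count=4: revealed 1 new [(1,1)] -> total=1
Click 2 (0,3) count=0: revealed 6 new [(0,2) (0,3) (0,4) (1,2) (1,3) (1,4)] -> total=7
Click 3 (4,3) count=2: revealed 1 new [(4,3)] -> total=8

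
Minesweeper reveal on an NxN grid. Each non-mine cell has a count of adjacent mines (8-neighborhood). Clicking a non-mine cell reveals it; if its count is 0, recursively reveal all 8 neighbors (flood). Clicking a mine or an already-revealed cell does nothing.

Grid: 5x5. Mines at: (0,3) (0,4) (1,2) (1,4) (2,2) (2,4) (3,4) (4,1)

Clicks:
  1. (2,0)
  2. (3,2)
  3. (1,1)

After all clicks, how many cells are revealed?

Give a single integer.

Click 1 (2,0) count=0: revealed 8 new [(0,0) (0,1) (1,0) (1,1) (2,0) (2,1) (3,0) (3,1)] -> total=8
Click 2 (3,2) count=2: revealed 1 new [(3,2)] -> total=9
Click 3 (1,1) count=2: revealed 0 new [(none)] -> total=9

Answer: 9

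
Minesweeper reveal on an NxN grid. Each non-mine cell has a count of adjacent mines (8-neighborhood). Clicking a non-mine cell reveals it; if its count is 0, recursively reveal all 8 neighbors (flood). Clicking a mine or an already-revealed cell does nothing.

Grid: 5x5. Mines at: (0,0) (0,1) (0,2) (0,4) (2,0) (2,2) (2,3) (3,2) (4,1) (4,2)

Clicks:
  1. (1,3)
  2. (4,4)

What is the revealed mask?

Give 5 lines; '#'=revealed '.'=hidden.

Click 1 (1,3) count=4: revealed 1 new [(1,3)] -> total=1
Click 2 (4,4) count=0: revealed 4 new [(3,3) (3,4) (4,3) (4,4)] -> total=5

Answer: .....
...#.
.....
...##
...##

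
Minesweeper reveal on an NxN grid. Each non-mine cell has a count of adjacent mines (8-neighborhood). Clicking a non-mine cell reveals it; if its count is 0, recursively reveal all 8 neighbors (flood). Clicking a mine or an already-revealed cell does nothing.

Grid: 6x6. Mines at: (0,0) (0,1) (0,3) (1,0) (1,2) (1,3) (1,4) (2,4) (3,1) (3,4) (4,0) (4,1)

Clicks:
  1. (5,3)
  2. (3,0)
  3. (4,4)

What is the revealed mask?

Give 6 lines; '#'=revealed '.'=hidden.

Answer: ......
......
......
#.....
..####
..####

Derivation:
Click 1 (5,3) count=0: revealed 8 new [(4,2) (4,3) (4,4) (4,5) (5,2) (5,3) (5,4) (5,5)] -> total=8
Click 2 (3,0) count=3: revealed 1 new [(3,0)] -> total=9
Click 3 (4,4) count=1: revealed 0 new [(none)] -> total=9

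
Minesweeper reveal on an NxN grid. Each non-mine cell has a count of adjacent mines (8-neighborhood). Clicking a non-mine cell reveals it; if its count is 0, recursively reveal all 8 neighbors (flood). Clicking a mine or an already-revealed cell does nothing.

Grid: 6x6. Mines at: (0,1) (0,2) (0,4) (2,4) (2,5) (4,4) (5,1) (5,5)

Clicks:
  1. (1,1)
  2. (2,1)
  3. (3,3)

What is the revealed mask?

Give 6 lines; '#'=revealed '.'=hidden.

Click 1 (1,1) count=2: revealed 1 new [(1,1)] -> total=1
Click 2 (2,1) count=0: revealed 15 new [(1,0) (1,2) (1,3) (2,0) (2,1) (2,2) (2,3) (3,0) (3,1) (3,2) (3,3) (4,0) (4,1) (4,2) (4,3)] -> total=16
Click 3 (3,3) count=2: revealed 0 new [(none)] -> total=16

Answer: ......
####..
####..
####..
####..
......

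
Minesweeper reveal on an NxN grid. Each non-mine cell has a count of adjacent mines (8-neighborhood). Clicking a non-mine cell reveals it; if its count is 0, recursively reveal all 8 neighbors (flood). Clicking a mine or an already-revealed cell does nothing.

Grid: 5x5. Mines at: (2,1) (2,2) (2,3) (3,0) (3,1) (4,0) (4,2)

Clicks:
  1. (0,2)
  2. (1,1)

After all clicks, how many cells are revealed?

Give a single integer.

Click 1 (0,2) count=0: revealed 10 new [(0,0) (0,1) (0,2) (0,3) (0,4) (1,0) (1,1) (1,2) (1,3) (1,4)] -> total=10
Click 2 (1,1) count=2: revealed 0 new [(none)] -> total=10

Answer: 10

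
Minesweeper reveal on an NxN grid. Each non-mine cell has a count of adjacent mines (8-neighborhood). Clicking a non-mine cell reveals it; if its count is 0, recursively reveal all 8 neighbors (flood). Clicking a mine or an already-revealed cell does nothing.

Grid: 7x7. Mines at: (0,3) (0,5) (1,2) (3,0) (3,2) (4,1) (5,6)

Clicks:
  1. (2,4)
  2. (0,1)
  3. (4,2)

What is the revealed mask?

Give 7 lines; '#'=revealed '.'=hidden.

Answer: .#.....
...####
...####
...####
..#####
######.
######.

Derivation:
Click 1 (2,4) count=0: revealed 29 new [(1,3) (1,4) (1,5) (1,6) (2,3) (2,4) (2,5) (2,6) (3,3) (3,4) (3,5) (3,6) (4,2) (4,3) (4,4) (4,5) (4,6) (5,0) (5,1) (5,2) (5,3) (5,4) (5,5) (6,0) (6,1) (6,2) (6,3) (6,4) (6,5)] -> total=29
Click 2 (0,1) count=1: revealed 1 new [(0,1)] -> total=30
Click 3 (4,2) count=2: revealed 0 new [(none)] -> total=30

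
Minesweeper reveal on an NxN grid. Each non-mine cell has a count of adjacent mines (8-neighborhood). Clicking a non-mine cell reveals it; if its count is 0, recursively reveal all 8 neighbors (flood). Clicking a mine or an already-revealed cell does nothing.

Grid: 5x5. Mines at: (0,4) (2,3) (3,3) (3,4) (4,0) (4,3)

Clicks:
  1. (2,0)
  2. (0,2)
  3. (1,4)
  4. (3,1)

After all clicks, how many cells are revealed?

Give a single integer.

Answer: 15

Derivation:
Click 1 (2,0) count=0: revealed 14 new [(0,0) (0,1) (0,2) (0,3) (1,0) (1,1) (1,2) (1,3) (2,0) (2,1) (2,2) (3,0) (3,1) (3,2)] -> total=14
Click 2 (0,2) count=0: revealed 0 new [(none)] -> total=14
Click 3 (1,4) count=2: revealed 1 new [(1,4)] -> total=15
Click 4 (3,1) count=1: revealed 0 new [(none)] -> total=15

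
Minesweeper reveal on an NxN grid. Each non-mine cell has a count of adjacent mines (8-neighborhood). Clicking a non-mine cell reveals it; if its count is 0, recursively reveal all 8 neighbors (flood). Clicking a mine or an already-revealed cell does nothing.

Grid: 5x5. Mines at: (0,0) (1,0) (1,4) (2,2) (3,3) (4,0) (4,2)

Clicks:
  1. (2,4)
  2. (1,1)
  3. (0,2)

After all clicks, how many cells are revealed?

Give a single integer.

Answer: 7

Derivation:
Click 1 (2,4) count=2: revealed 1 new [(2,4)] -> total=1
Click 2 (1,1) count=3: revealed 1 new [(1,1)] -> total=2
Click 3 (0,2) count=0: revealed 5 new [(0,1) (0,2) (0,3) (1,2) (1,3)] -> total=7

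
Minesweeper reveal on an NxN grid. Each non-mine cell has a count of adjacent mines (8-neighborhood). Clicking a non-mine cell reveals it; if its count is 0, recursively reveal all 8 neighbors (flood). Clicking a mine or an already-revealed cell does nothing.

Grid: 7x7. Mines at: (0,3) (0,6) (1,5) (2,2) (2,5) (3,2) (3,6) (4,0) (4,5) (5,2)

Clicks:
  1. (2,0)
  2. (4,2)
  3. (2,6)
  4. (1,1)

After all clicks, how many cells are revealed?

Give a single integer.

Answer: 12

Derivation:
Click 1 (2,0) count=0: revealed 10 new [(0,0) (0,1) (0,2) (1,0) (1,1) (1,2) (2,0) (2,1) (3,0) (3,1)] -> total=10
Click 2 (4,2) count=2: revealed 1 new [(4,2)] -> total=11
Click 3 (2,6) count=3: revealed 1 new [(2,6)] -> total=12
Click 4 (1,1) count=1: revealed 0 new [(none)] -> total=12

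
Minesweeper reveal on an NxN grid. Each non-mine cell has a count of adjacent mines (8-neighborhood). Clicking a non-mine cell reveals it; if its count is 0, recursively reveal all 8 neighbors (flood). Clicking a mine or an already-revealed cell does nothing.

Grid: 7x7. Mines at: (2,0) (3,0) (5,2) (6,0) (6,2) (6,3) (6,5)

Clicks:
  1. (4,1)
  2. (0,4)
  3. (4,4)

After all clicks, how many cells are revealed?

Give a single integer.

Answer: 36

Derivation:
Click 1 (4,1) count=2: revealed 1 new [(4,1)] -> total=1
Click 2 (0,4) count=0: revealed 35 new [(0,0) (0,1) (0,2) (0,3) (0,4) (0,5) (0,6) (1,0) (1,1) (1,2) (1,3) (1,4) (1,5) (1,6) (2,1) (2,2) (2,3) (2,4) (2,5) (2,6) (3,1) (3,2) (3,3) (3,4) (3,5) (3,6) (4,2) (4,3) (4,4) (4,5) (4,6) (5,3) (5,4) (5,5) (5,6)] -> total=36
Click 3 (4,4) count=0: revealed 0 new [(none)] -> total=36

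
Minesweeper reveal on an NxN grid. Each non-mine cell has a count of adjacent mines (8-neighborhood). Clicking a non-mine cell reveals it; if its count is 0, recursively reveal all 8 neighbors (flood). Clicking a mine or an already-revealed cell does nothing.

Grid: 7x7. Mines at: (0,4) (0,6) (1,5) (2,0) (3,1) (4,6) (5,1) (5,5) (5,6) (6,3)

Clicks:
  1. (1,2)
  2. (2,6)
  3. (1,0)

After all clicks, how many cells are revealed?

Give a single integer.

Answer: 26

Derivation:
Click 1 (1,2) count=0: revealed 25 new [(0,0) (0,1) (0,2) (0,3) (1,0) (1,1) (1,2) (1,3) (1,4) (2,1) (2,2) (2,3) (2,4) (2,5) (3,2) (3,3) (3,4) (3,5) (4,2) (4,3) (4,4) (4,5) (5,2) (5,3) (5,4)] -> total=25
Click 2 (2,6) count=1: revealed 1 new [(2,6)] -> total=26
Click 3 (1,0) count=1: revealed 0 new [(none)] -> total=26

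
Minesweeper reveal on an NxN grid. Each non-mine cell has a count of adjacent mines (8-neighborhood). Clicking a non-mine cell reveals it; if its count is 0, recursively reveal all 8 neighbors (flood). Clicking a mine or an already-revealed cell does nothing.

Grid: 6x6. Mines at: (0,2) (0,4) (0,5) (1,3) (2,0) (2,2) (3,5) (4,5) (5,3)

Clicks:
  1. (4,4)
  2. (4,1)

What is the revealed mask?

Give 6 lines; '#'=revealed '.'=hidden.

Answer: ......
......
......
###...
###.#.
###...

Derivation:
Click 1 (4,4) count=3: revealed 1 new [(4,4)] -> total=1
Click 2 (4,1) count=0: revealed 9 new [(3,0) (3,1) (3,2) (4,0) (4,1) (4,2) (5,0) (5,1) (5,2)] -> total=10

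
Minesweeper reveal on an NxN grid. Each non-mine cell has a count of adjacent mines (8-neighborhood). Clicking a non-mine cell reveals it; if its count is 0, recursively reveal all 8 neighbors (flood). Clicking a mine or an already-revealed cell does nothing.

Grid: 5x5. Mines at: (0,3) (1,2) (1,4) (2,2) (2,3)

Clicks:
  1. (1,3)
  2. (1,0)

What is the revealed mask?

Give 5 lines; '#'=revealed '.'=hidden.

Click 1 (1,3) count=5: revealed 1 new [(1,3)] -> total=1
Click 2 (1,0) count=0: revealed 16 new [(0,0) (0,1) (1,0) (1,1) (2,0) (2,1) (3,0) (3,1) (3,2) (3,3) (3,4) (4,0) (4,1) (4,2) (4,3) (4,4)] -> total=17

Answer: ##...
##.#.
##...
#####
#####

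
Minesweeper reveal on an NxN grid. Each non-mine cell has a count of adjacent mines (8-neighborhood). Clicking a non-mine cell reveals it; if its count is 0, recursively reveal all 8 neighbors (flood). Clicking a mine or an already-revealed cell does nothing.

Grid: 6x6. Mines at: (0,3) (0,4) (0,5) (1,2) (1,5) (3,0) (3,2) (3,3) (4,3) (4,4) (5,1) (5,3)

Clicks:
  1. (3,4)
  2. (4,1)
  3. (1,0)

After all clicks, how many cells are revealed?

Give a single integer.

Answer: 8

Derivation:
Click 1 (3,4) count=3: revealed 1 new [(3,4)] -> total=1
Click 2 (4,1) count=3: revealed 1 new [(4,1)] -> total=2
Click 3 (1,0) count=0: revealed 6 new [(0,0) (0,1) (1,0) (1,1) (2,0) (2,1)] -> total=8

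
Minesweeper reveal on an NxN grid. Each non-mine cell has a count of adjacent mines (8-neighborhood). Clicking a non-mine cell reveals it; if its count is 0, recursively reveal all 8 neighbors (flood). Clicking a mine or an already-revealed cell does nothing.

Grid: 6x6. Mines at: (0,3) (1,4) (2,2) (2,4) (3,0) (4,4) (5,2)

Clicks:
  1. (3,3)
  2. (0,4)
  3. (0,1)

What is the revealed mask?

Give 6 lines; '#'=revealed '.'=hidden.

Answer: ###.#.
###...
##....
...#..
......
......

Derivation:
Click 1 (3,3) count=3: revealed 1 new [(3,3)] -> total=1
Click 2 (0,4) count=2: revealed 1 new [(0,4)] -> total=2
Click 3 (0,1) count=0: revealed 8 new [(0,0) (0,1) (0,2) (1,0) (1,1) (1,2) (2,0) (2,1)] -> total=10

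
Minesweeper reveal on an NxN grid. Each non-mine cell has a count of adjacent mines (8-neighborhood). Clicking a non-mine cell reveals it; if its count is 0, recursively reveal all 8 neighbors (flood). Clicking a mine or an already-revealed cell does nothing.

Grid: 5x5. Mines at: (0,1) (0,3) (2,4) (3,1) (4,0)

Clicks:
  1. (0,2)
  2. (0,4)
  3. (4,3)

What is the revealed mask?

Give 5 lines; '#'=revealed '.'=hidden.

Answer: ..#.#
.....
.....
..###
..###

Derivation:
Click 1 (0,2) count=2: revealed 1 new [(0,2)] -> total=1
Click 2 (0,4) count=1: revealed 1 new [(0,4)] -> total=2
Click 3 (4,3) count=0: revealed 6 new [(3,2) (3,3) (3,4) (4,2) (4,3) (4,4)] -> total=8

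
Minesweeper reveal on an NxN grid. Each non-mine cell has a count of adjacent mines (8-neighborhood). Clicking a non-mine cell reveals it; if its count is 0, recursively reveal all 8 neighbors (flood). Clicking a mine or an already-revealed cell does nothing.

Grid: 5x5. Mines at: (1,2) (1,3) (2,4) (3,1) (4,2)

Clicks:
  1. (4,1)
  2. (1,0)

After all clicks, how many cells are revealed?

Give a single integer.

Answer: 7

Derivation:
Click 1 (4,1) count=2: revealed 1 new [(4,1)] -> total=1
Click 2 (1,0) count=0: revealed 6 new [(0,0) (0,1) (1,0) (1,1) (2,0) (2,1)] -> total=7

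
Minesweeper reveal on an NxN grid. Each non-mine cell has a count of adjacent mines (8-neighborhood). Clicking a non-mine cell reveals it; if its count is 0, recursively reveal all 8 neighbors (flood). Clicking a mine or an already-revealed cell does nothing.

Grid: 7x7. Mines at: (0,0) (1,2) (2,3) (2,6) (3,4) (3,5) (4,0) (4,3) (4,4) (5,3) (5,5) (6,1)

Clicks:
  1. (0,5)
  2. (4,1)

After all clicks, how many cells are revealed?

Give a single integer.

Click 1 (0,5) count=0: revealed 8 new [(0,3) (0,4) (0,5) (0,6) (1,3) (1,4) (1,5) (1,6)] -> total=8
Click 2 (4,1) count=1: revealed 1 new [(4,1)] -> total=9

Answer: 9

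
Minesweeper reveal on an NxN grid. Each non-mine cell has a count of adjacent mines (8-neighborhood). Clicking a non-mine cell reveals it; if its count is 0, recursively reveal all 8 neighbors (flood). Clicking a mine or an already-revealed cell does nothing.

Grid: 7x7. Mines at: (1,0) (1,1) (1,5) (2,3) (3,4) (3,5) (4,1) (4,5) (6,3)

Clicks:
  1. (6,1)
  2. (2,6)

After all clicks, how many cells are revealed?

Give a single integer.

Answer: 7

Derivation:
Click 1 (6,1) count=0: revealed 6 new [(5,0) (5,1) (5,2) (6,0) (6,1) (6,2)] -> total=6
Click 2 (2,6) count=2: revealed 1 new [(2,6)] -> total=7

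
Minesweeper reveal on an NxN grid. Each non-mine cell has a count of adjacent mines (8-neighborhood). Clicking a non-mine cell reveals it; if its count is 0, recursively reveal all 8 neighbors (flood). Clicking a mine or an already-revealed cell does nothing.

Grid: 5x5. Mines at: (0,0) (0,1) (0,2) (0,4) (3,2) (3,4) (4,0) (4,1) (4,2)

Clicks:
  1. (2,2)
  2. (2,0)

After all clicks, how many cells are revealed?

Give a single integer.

Answer: 7

Derivation:
Click 1 (2,2) count=1: revealed 1 new [(2,2)] -> total=1
Click 2 (2,0) count=0: revealed 6 new [(1,0) (1,1) (2,0) (2,1) (3,0) (3,1)] -> total=7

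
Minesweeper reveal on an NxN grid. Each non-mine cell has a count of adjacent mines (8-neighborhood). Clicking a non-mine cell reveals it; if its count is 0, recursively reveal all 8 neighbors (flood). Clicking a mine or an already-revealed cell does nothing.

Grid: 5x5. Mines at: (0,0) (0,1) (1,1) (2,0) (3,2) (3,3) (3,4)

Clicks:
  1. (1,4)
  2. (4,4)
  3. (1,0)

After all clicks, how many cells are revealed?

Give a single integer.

Answer: 11

Derivation:
Click 1 (1,4) count=0: revealed 9 new [(0,2) (0,3) (0,4) (1,2) (1,3) (1,4) (2,2) (2,3) (2,4)] -> total=9
Click 2 (4,4) count=2: revealed 1 new [(4,4)] -> total=10
Click 3 (1,0) count=4: revealed 1 new [(1,0)] -> total=11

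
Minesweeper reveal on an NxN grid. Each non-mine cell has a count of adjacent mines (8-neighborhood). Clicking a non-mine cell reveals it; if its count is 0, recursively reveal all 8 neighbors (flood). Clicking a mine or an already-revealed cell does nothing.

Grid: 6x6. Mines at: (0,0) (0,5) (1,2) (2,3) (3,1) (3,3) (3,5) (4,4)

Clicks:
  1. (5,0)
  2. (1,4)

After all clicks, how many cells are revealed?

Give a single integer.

Answer: 9

Derivation:
Click 1 (5,0) count=0: revealed 8 new [(4,0) (4,1) (4,2) (4,3) (5,0) (5,1) (5,2) (5,3)] -> total=8
Click 2 (1,4) count=2: revealed 1 new [(1,4)] -> total=9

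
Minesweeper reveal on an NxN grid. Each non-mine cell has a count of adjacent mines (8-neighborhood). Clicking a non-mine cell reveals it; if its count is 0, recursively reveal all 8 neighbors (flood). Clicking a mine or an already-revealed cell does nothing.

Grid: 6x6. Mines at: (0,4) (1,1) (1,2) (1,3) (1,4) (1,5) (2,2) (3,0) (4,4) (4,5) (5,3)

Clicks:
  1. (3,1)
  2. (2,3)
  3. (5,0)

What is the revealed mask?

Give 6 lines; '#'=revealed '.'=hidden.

Answer: ......
......
...#..
.#....
###...
###...

Derivation:
Click 1 (3,1) count=2: revealed 1 new [(3,1)] -> total=1
Click 2 (2,3) count=4: revealed 1 new [(2,3)] -> total=2
Click 3 (5,0) count=0: revealed 6 new [(4,0) (4,1) (4,2) (5,0) (5,1) (5,2)] -> total=8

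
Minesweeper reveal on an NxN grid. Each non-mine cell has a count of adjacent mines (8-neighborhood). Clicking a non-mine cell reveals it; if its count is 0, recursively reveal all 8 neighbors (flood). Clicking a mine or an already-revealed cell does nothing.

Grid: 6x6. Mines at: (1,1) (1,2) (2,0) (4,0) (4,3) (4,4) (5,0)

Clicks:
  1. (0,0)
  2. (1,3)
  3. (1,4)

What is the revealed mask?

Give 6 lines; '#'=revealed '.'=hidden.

Answer: #..###
...###
...###
...###
......
......

Derivation:
Click 1 (0,0) count=1: revealed 1 new [(0,0)] -> total=1
Click 2 (1,3) count=1: revealed 1 new [(1,3)] -> total=2
Click 3 (1,4) count=0: revealed 11 new [(0,3) (0,4) (0,5) (1,4) (1,5) (2,3) (2,4) (2,5) (3,3) (3,4) (3,5)] -> total=13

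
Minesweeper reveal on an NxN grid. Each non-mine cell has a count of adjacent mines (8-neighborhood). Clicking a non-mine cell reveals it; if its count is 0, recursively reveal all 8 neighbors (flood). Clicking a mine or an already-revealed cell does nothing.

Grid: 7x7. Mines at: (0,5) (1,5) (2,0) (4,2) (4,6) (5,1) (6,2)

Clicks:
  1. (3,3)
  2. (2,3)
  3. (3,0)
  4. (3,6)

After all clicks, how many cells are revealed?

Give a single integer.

Answer: 33

Derivation:
Click 1 (3,3) count=1: revealed 1 new [(3,3)] -> total=1
Click 2 (2,3) count=0: revealed 30 new [(0,0) (0,1) (0,2) (0,3) (0,4) (1,0) (1,1) (1,2) (1,3) (1,4) (2,1) (2,2) (2,3) (2,4) (2,5) (3,1) (3,2) (3,4) (3,5) (4,3) (4,4) (4,5) (5,3) (5,4) (5,5) (5,6) (6,3) (6,4) (6,5) (6,6)] -> total=31
Click 3 (3,0) count=1: revealed 1 new [(3,0)] -> total=32
Click 4 (3,6) count=1: revealed 1 new [(3,6)] -> total=33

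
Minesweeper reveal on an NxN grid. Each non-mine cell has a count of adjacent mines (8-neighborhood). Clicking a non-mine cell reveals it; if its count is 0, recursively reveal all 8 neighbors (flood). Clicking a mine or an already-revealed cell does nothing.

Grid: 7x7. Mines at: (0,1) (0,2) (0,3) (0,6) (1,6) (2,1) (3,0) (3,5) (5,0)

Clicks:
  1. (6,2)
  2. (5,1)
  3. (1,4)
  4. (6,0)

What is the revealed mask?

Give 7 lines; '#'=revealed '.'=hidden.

Click 1 (6,2) count=0: revealed 28 new [(1,2) (1,3) (1,4) (2,2) (2,3) (2,4) (3,1) (3,2) (3,3) (3,4) (4,1) (4,2) (4,3) (4,4) (4,5) (4,6) (5,1) (5,2) (5,3) (5,4) (5,5) (5,6) (6,1) (6,2) (6,3) (6,4) (6,5) (6,6)] -> total=28
Click 2 (5,1) count=1: revealed 0 new [(none)] -> total=28
Click 3 (1,4) count=1: revealed 0 new [(none)] -> total=28
Click 4 (6,0) count=1: revealed 1 new [(6,0)] -> total=29

Answer: .......
..###..
..###..
.####..
.######
.######
#######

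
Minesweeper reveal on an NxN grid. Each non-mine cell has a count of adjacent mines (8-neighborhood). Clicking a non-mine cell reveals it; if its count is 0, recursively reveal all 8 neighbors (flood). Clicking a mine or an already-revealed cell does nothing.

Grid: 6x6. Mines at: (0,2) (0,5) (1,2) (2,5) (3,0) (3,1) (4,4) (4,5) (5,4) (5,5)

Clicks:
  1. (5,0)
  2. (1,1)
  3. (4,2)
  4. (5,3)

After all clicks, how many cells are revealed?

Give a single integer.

Answer: 9

Derivation:
Click 1 (5,0) count=0: revealed 8 new [(4,0) (4,1) (4,2) (4,3) (5,0) (5,1) (5,2) (5,3)] -> total=8
Click 2 (1,1) count=2: revealed 1 new [(1,1)] -> total=9
Click 3 (4,2) count=1: revealed 0 new [(none)] -> total=9
Click 4 (5,3) count=2: revealed 0 new [(none)] -> total=9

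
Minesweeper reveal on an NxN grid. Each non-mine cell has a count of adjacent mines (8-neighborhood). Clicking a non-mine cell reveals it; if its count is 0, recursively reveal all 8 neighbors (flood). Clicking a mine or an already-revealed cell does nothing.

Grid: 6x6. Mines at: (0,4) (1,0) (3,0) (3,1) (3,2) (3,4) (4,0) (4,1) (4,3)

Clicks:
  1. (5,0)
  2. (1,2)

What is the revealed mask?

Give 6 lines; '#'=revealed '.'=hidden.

Answer: .###..
.###..
.###..
......
......
#.....

Derivation:
Click 1 (5,0) count=2: revealed 1 new [(5,0)] -> total=1
Click 2 (1,2) count=0: revealed 9 new [(0,1) (0,2) (0,3) (1,1) (1,2) (1,3) (2,1) (2,2) (2,3)] -> total=10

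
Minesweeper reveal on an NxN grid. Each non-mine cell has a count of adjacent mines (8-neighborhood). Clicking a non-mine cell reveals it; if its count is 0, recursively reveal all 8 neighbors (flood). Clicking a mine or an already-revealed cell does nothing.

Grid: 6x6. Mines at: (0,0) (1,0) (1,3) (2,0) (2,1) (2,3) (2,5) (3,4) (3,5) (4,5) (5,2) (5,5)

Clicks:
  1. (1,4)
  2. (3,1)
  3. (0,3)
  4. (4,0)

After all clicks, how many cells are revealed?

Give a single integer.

Answer: 8

Derivation:
Click 1 (1,4) count=3: revealed 1 new [(1,4)] -> total=1
Click 2 (3,1) count=2: revealed 1 new [(3,1)] -> total=2
Click 3 (0,3) count=1: revealed 1 new [(0,3)] -> total=3
Click 4 (4,0) count=0: revealed 5 new [(3,0) (4,0) (4,1) (5,0) (5,1)] -> total=8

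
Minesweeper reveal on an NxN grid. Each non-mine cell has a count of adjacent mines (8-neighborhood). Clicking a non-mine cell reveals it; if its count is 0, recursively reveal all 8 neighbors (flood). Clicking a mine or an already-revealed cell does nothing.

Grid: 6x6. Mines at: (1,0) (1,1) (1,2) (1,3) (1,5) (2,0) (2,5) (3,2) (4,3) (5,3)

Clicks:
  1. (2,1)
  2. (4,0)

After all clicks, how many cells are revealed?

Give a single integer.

Click 1 (2,1) count=5: revealed 1 new [(2,1)] -> total=1
Click 2 (4,0) count=0: revealed 8 new [(3,0) (3,1) (4,0) (4,1) (4,2) (5,0) (5,1) (5,2)] -> total=9

Answer: 9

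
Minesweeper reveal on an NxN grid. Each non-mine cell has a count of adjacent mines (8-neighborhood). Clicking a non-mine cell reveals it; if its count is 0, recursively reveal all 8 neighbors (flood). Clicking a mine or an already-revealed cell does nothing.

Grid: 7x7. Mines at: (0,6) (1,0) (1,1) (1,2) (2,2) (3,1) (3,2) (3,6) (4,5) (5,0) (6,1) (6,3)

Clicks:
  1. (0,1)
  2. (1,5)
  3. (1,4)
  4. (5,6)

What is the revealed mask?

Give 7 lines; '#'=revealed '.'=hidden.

Click 1 (0,1) count=3: revealed 1 new [(0,1)] -> total=1
Click 2 (1,5) count=1: revealed 1 new [(1,5)] -> total=2
Click 3 (1,4) count=0: revealed 11 new [(0,3) (0,4) (0,5) (1,3) (1,4) (2,3) (2,4) (2,5) (3,3) (3,4) (3,5)] -> total=13
Click 4 (5,6) count=1: revealed 1 new [(5,6)] -> total=14

Answer: .#.###.
...###.
...###.
...###.
.......
......#
.......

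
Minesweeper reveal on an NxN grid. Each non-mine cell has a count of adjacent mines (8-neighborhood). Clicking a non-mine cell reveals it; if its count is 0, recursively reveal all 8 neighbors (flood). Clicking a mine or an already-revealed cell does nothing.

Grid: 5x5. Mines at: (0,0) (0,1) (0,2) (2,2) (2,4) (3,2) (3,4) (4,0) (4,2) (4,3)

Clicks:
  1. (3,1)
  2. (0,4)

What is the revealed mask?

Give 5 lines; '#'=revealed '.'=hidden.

Answer: ...##
...##
.....
.#...
.....

Derivation:
Click 1 (3,1) count=4: revealed 1 new [(3,1)] -> total=1
Click 2 (0,4) count=0: revealed 4 new [(0,3) (0,4) (1,3) (1,4)] -> total=5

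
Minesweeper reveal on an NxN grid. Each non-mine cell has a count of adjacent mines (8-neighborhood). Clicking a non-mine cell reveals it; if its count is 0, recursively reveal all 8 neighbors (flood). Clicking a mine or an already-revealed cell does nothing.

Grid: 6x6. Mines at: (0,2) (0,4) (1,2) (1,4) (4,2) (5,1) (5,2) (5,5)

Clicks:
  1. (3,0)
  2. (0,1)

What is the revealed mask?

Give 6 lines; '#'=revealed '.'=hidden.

Click 1 (3,0) count=0: revealed 10 new [(0,0) (0,1) (1,0) (1,1) (2,0) (2,1) (3,0) (3,1) (4,0) (4,1)] -> total=10
Click 2 (0,1) count=2: revealed 0 new [(none)] -> total=10

Answer: ##....
##....
##....
##....
##....
......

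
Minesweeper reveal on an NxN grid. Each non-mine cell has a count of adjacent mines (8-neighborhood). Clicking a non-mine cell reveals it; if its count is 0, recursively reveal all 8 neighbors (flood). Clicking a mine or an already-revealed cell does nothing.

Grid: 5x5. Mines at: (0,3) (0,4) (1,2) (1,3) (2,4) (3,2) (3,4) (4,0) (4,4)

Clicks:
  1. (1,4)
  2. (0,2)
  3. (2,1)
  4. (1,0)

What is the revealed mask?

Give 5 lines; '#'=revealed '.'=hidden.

Click 1 (1,4) count=4: revealed 1 new [(1,4)] -> total=1
Click 2 (0,2) count=3: revealed 1 new [(0,2)] -> total=2
Click 3 (2,1) count=2: revealed 1 new [(2,1)] -> total=3
Click 4 (1,0) count=0: revealed 7 new [(0,0) (0,1) (1,0) (1,1) (2,0) (3,0) (3,1)] -> total=10

Answer: ###..
##..#
##...
##...
.....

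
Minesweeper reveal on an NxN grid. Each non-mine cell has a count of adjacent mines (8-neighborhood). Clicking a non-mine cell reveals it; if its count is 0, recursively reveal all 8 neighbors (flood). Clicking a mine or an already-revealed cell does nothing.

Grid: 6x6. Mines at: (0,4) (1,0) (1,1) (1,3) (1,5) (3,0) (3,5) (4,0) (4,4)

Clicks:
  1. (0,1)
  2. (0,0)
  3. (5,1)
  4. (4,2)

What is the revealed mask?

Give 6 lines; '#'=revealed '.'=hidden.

Answer: ##....
......
.###..
.###..
.###..
.###..

Derivation:
Click 1 (0,1) count=2: revealed 1 new [(0,1)] -> total=1
Click 2 (0,0) count=2: revealed 1 new [(0,0)] -> total=2
Click 3 (5,1) count=1: revealed 1 new [(5,1)] -> total=3
Click 4 (4,2) count=0: revealed 11 new [(2,1) (2,2) (2,3) (3,1) (3,2) (3,3) (4,1) (4,2) (4,3) (5,2) (5,3)] -> total=14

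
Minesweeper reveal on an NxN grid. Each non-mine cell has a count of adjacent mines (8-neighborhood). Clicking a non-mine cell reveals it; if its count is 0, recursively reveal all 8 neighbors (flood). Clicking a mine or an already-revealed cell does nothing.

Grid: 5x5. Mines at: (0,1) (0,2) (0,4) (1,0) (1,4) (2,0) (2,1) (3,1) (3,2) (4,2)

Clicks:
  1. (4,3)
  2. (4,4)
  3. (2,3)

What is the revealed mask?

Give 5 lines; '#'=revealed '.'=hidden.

Answer: .....
.....
...##
...##
...##

Derivation:
Click 1 (4,3) count=2: revealed 1 new [(4,3)] -> total=1
Click 2 (4,4) count=0: revealed 5 new [(2,3) (2,4) (3,3) (3,4) (4,4)] -> total=6
Click 3 (2,3) count=2: revealed 0 new [(none)] -> total=6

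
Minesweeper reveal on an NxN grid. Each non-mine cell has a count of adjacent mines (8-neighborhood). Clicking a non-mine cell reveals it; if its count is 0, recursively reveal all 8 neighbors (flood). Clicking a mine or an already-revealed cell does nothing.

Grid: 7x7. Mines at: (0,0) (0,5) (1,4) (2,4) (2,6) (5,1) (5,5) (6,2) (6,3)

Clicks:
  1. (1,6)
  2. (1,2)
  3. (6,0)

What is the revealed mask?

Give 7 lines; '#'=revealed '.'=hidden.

Click 1 (1,6) count=2: revealed 1 new [(1,6)] -> total=1
Click 2 (1,2) count=0: revealed 24 new [(0,1) (0,2) (0,3) (1,0) (1,1) (1,2) (1,3) (2,0) (2,1) (2,2) (2,3) (3,0) (3,1) (3,2) (3,3) (3,4) (4,0) (4,1) (4,2) (4,3) (4,4) (5,2) (5,3) (5,4)] -> total=25
Click 3 (6,0) count=1: revealed 1 new [(6,0)] -> total=26

Answer: .###...
####..#
####...
#####..
#####..
..###..
#......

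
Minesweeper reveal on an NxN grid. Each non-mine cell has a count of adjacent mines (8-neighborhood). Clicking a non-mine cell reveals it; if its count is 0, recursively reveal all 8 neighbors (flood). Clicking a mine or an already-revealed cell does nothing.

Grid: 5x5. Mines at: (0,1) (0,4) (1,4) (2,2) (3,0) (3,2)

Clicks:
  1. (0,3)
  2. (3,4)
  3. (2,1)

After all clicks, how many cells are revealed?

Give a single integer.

Click 1 (0,3) count=2: revealed 1 new [(0,3)] -> total=1
Click 2 (3,4) count=0: revealed 6 new [(2,3) (2,4) (3,3) (3,4) (4,3) (4,4)] -> total=7
Click 3 (2,1) count=3: revealed 1 new [(2,1)] -> total=8

Answer: 8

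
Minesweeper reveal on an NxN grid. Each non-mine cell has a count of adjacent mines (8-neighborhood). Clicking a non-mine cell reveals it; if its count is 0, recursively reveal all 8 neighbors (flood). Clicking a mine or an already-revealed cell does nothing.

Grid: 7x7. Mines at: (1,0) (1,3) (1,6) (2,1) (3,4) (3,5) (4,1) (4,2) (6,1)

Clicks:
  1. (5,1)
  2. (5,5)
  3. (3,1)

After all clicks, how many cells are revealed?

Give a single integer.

Answer: 16

Derivation:
Click 1 (5,1) count=3: revealed 1 new [(5,1)] -> total=1
Click 2 (5,5) count=0: revealed 14 new [(4,3) (4,4) (4,5) (4,6) (5,2) (5,3) (5,4) (5,5) (5,6) (6,2) (6,3) (6,4) (6,5) (6,6)] -> total=15
Click 3 (3,1) count=3: revealed 1 new [(3,1)] -> total=16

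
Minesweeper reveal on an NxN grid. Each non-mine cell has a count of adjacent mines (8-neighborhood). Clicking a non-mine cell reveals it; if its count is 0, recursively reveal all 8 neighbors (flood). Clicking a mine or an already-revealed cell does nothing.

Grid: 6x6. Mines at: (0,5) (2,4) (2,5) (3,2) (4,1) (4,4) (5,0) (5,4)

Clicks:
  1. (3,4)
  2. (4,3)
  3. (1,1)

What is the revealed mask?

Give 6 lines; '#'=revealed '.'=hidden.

Click 1 (3,4) count=3: revealed 1 new [(3,4)] -> total=1
Click 2 (4,3) count=3: revealed 1 new [(4,3)] -> total=2
Click 3 (1,1) count=0: revealed 16 new [(0,0) (0,1) (0,2) (0,3) (0,4) (1,0) (1,1) (1,2) (1,3) (1,4) (2,0) (2,1) (2,2) (2,3) (3,0) (3,1)] -> total=18

Answer: #####.
#####.
####..
##..#.
...#..
......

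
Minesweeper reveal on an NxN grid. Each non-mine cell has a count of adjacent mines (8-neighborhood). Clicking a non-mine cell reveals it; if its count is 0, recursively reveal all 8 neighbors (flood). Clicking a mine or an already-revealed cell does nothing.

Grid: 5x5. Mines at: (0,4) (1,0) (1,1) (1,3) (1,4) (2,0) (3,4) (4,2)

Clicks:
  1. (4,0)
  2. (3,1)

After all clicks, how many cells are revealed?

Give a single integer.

Answer: 4

Derivation:
Click 1 (4,0) count=0: revealed 4 new [(3,0) (3,1) (4,0) (4,1)] -> total=4
Click 2 (3,1) count=2: revealed 0 new [(none)] -> total=4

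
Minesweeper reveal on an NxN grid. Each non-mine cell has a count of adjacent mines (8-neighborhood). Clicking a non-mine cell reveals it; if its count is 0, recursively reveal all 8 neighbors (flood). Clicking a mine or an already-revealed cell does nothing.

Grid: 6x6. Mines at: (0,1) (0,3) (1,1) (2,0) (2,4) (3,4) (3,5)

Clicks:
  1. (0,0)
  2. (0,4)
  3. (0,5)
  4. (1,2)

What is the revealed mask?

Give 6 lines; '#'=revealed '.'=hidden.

Answer: #...##
..#.##
......
......
......
......

Derivation:
Click 1 (0,0) count=2: revealed 1 new [(0,0)] -> total=1
Click 2 (0,4) count=1: revealed 1 new [(0,4)] -> total=2
Click 3 (0,5) count=0: revealed 3 new [(0,5) (1,4) (1,5)] -> total=5
Click 4 (1,2) count=3: revealed 1 new [(1,2)] -> total=6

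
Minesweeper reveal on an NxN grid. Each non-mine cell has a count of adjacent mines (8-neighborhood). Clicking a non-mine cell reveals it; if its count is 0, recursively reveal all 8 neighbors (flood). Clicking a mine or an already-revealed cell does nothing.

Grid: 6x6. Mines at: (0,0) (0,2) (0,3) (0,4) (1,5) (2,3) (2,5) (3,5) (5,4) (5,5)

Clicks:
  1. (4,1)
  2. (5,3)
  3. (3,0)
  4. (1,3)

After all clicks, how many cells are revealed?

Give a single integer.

Answer: 19

Derivation:
Click 1 (4,1) count=0: revealed 18 new [(1,0) (1,1) (1,2) (2,0) (2,1) (2,2) (3,0) (3,1) (3,2) (3,3) (4,0) (4,1) (4,2) (4,3) (5,0) (5,1) (5,2) (5,3)] -> total=18
Click 2 (5,3) count=1: revealed 0 new [(none)] -> total=18
Click 3 (3,0) count=0: revealed 0 new [(none)] -> total=18
Click 4 (1,3) count=4: revealed 1 new [(1,3)] -> total=19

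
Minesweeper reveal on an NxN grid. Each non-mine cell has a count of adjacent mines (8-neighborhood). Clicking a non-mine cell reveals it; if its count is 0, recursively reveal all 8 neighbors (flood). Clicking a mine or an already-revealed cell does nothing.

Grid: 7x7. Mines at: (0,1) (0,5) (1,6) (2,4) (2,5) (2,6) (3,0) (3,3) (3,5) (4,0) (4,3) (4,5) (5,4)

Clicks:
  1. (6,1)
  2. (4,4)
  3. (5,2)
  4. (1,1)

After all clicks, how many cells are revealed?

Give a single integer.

Click 1 (6,1) count=0: revealed 8 new [(5,0) (5,1) (5,2) (5,3) (6,0) (6,1) (6,2) (6,3)] -> total=8
Click 2 (4,4) count=5: revealed 1 new [(4,4)] -> total=9
Click 3 (5,2) count=1: revealed 0 new [(none)] -> total=9
Click 4 (1,1) count=1: revealed 1 new [(1,1)] -> total=10

Answer: 10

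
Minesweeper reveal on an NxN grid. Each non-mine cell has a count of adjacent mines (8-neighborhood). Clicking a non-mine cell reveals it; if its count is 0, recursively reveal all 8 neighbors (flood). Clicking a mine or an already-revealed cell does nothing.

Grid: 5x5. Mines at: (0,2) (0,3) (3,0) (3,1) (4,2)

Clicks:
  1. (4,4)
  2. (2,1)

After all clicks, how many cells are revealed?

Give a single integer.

Answer: 12

Derivation:
Click 1 (4,4) count=0: revealed 11 new [(1,2) (1,3) (1,4) (2,2) (2,3) (2,4) (3,2) (3,3) (3,4) (4,3) (4,4)] -> total=11
Click 2 (2,1) count=2: revealed 1 new [(2,1)] -> total=12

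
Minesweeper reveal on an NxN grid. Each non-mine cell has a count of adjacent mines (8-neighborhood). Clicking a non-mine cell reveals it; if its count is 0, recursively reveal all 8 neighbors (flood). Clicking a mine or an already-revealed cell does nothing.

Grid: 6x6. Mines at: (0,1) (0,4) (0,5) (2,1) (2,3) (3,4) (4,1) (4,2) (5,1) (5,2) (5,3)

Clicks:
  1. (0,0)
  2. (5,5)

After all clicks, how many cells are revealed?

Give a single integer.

Answer: 5

Derivation:
Click 1 (0,0) count=1: revealed 1 new [(0,0)] -> total=1
Click 2 (5,5) count=0: revealed 4 new [(4,4) (4,5) (5,4) (5,5)] -> total=5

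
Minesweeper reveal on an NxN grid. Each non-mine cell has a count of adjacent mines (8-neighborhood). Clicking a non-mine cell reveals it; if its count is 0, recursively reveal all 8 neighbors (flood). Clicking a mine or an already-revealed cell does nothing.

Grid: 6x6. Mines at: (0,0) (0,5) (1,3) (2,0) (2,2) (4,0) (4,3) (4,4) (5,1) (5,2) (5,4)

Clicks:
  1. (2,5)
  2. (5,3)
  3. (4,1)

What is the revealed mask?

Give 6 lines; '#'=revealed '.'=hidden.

Click 1 (2,5) count=0: revealed 6 new [(1,4) (1,5) (2,4) (2,5) (3,4) (3,5)] -> total=6
Click 2 (5,3) count=4: revealed 1 new [(5,3)] -> total=7
Click 3 (4,1) count=3: revealed 1 new [(4,1)] -> total=8

Answer: ......
....##
....##
....##
.#....
...#..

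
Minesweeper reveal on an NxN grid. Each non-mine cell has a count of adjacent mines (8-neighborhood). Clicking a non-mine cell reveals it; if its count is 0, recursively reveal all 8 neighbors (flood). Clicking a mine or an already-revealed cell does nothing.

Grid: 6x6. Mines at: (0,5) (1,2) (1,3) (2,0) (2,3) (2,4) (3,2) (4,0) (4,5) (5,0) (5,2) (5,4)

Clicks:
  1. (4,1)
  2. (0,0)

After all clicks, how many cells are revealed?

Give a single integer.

Answer: 5

Derivation:
Click 1 (4,1) count=4: revealed 1 new [(4,1)] -> total=1
Click 2 (0,0) count=0: revealed 4 new [(0,0) (0,1) (1,0) (1,1)] -> total=5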